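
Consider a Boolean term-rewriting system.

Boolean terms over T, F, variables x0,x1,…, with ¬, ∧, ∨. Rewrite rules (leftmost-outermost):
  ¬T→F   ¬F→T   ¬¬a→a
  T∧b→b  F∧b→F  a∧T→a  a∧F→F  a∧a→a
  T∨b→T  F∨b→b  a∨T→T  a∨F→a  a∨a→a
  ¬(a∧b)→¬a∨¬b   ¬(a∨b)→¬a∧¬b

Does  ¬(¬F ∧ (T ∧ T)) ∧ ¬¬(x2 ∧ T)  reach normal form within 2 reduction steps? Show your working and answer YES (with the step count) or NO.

Answer: NO — after 2 steps the term is (F ∨ ¬(T ∧ T)) ∧ ¬¬(x2 ∧ T), not yet normal

Reduction:
  start: ¬(¬F ∧ (T ∧ T)) ∧ ¬¬(x2 ∧ T)
  step 1: (¬¬F ∨ ¬(T ∧ T)) ∧ ¬¬(x2 ∧ T)
  step 2: (F ∨ ¬(T ∧ T)) ∧ ¬¬(x2 ∧ T)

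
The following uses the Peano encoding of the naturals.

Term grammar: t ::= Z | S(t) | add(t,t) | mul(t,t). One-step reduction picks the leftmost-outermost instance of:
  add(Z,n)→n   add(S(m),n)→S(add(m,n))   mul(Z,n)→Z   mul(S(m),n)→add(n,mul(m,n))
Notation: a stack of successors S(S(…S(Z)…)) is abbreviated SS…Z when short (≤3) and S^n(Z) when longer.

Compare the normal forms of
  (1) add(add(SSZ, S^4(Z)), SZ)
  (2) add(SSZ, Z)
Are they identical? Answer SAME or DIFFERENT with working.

Answer: DIFFERENT — A ⇓ S^7(Z), B ⇓ SSZ

Working:
Term A:
  start: add(add(SSZ, S^4(Z)), SZ)
  step 1: add(S(add(SZ, S^4(Z))), SZ)
  step 2: S(add(add(SZ, S^4(Z)), SZ))
  step 3: S(add(S(add(Z, S^4(Z))), SZ))
  step 4: S(S(add(add(Z, S^4(Z)), SZ)))
  step 5: S(S(add(S^4(Z), SZ)))
  step 6: S(S(S(add(SSSZ, SZ))))
  step 7: S(S(S(S(add(SSZ, SZ)))))
  step 8: S(S(S(S(S(add(SZ, SZ))))))
  step 9: S(S(S(S(S(S(add(Z, SZ)))))))
  step 10: S^7(Z)

Term B:
  start: add(SSZ, Z)
  step 1: S(add(SZ, Z))
  step 2: S(S(add(Z, Z)))
  step 3: SSZ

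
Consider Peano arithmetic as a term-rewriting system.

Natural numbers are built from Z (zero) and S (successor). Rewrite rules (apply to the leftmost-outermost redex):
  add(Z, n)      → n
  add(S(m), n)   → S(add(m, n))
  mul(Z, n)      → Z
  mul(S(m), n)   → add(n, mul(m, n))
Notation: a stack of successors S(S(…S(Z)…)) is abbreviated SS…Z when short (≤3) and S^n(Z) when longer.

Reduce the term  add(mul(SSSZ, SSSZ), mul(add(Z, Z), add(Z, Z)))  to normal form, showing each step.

Answer: normal form = S^9(Z)  (in 28 steps)

Derivation:
  start: add(mul(SSSZ, SSSZ), mul(add(Z, Z), add(Z, Z)))
  step 1: add(add(SSSZ, mul(SSZ, SSSZ)), mul(add(Z, Z), add(Z, Z)))
  step 2: add(S(add(SSZ, mul(SSZ, SSSZ))), mul(add(Z, Z), add(Z, Z)))
  step 3: S(add(add(SSZ, mul(SSZ, SSSZ)), mul(add(Z, Z), add(Z, Z))))
  step 4: S(add(S(add(SZ, mul(SSZ, SSSZ))), mul(add(Z, Z), add(Z, Z))))
  step 5: S(S(add(add(SZ, mul(SSZ, SSSZ)), mul(add(Z, Z), add(Z, Z)))))
  step 6: S(S(add(S(add(Z, mul(SSZ, SSSZ))), mul(add(Z, Z), add(Z, Z)))))
  step 7: S(S(S(add(add(Z, mul(SSZ, SSSZ)), mul(add(Z, Z), add(Z, Z))))))
  step 8: S(S(S(add(mul(SSZ, SSSZ), mul(add(Z, Z), add(Z, Z))))))
  step 9: S(S(S(add(add(SSSZ, mul(SZ, SSSZ)), mul(add(Z, Z), add(Z, Z))))))
  step 10: S(S(S(add(S(add(SSZ, mul(SZ, SSSZ))), mul(add(Z, Z), add(Z, Z))))))
  step 11: S(S(S(S(add(add(SSZ, mul(SZ, SSSZ)), mul(add(Z, Z), add(Z, Z)))))))
  step 12: S(S(S(S(add(S(add(SZ, mul(SZ, SSSZ))), mul(add(Z, Z), add(Z, Z)))))))
  step 13: S(S(S(S(S(add(add(SZ, mul(SZ, SSSZ)), mul(add(Z, Z), add(Z, Z))))))))
  step 14: S(S(S(S(S(add(S(add(Z, mul(SZ, SSSZ))), mul(add(Z, Z), add(Z, Z))))))))
  step 15: S(S(S(S(S(S(add(add(Z, mul(SZ, SSSZ)), mul(add(Z, Z), add(Z, Z)))))))))
  step 16: S(S(S(S(S(S(add(mul(SZ, SSSZ), mul(add(Z, Z), add(Z, Z)))))))))
  step 17: S(S(S(S(S(S(add(add(SSSZ, mul(Z, SSSZ)), mul(add(Z, Z), add(Z, Z)))))))))
  step 18: S(S(S(S(S(S(add(S(add(SSZ, mul(Z, SSSZ))), mul(add(Z, Z), add(Z, Z)))))))))
  step 19: S(S(S(S(S(S(S(add(add(SSZ, mul(Z, SSSZ)), mul(add(Z, Z), add(Z, Z))))))))))
  step 20: S(S(S(S(S(S(S(add(S(add(SZ, mul(Z, SSSZ))), mul(add(Z, Z), add(Z, Z))))))))))
  step 21: S(S(S(S(S(S(S(S(add(add(SZ, mul(Z, SSSZ)), mul(add(Z, Z), add(Z, Z)))))))))))
  step 22: S(S(S(S(S(S(S(S(add(S(add(Z, mul(Z, SSSZ))), mul(add(Z, Z), add(Z, Z)))))))))))
  step 23: S(S(S(S(S(S(S(S(S(add(add(Z, mul(Z, SSSZ)), mul(add(Z, Z), add(Z, Z))))))))))))
  step 24: S(S(S(S(S(S(S(S(S(add(mul(Z, SSSZ), mul(add(Z, Z), add(Z, Z))))))))))))
  step 25: S(S(S(S(S(S(S(S(S(add(Z, mul(add(Z, Z), add(Z, Z))))))))))))
  step 26: S(S(S(S(S(S(S(S(S(mul(add(Z, Z), add(Z, Z)))))))))))
  step 27: S(S(S(S(S(S(S(S(S(mul(Z, add(Z, Z)))))))))))
  step 28: S^9(Z)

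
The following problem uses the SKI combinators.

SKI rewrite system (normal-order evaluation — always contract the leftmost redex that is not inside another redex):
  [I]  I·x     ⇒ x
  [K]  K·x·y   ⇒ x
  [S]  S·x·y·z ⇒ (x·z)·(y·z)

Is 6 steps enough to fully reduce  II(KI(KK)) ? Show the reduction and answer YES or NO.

Answer: YES — reaches normal form I in 3 ≤ 6 steps

Working:
  start: II(KI(KK))
  [1] I(KI(KK))
  [2] KI(KK)
  [3] I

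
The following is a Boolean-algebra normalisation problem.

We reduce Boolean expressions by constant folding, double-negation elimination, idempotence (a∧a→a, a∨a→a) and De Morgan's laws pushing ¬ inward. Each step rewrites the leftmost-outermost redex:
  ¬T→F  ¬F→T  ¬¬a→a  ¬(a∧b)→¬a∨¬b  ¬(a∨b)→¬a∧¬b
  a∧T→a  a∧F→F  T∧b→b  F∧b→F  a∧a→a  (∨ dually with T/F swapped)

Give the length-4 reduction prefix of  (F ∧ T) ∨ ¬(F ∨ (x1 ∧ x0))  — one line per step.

  start: (F ∧ T) ∨ ¬(F ∨ (x1 ∧ x0))
  step 1: F ∨ ¬(F ∨ (x1 ∧ x0))
  step 2: ¬(F ∨ (x1 ∧ x0))
  step 3: ¬F ∧ ¬(x1 ∧ x0)
  step 4: T ∧ ¬(x1 ∧ x0)

Answer: after 4 steps: T ∧ ¬(x1 ∧ x0)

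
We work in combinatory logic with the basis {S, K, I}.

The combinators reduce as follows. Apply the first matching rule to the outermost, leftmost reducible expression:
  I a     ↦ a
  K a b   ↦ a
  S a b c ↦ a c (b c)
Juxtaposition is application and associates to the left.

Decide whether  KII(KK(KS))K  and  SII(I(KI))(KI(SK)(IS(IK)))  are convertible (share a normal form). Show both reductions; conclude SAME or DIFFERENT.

Answer: DIFFERENT — A ⇓ KK, B ⇓ SK

Working:
Term A:
  start: KII(KK(KS))K
  step 1: I(KK(KS))K
  step 2: KK(KS)K
  step 3: KK

Term B:
  start: SII(I(KI))(KI(SK)(IS(IK)))
  step 1: I(I(KI))(I(I(KI)))(KI(SK)(IS(IK)))
  step 2: I(KI)(I(I(KI)))(KI(SK)(IS(IK)))
  step 3: KI(I(I(KI)))(KI(SK)(IS(IK)))
  step 4: I(KI(SK)(IS(IK)))
  step 5: KI(SK)(IS(IK))
  step 6: I(IS(IK))
  step 7: IS(IK)
  step 8: S(IK)
  step 9: SK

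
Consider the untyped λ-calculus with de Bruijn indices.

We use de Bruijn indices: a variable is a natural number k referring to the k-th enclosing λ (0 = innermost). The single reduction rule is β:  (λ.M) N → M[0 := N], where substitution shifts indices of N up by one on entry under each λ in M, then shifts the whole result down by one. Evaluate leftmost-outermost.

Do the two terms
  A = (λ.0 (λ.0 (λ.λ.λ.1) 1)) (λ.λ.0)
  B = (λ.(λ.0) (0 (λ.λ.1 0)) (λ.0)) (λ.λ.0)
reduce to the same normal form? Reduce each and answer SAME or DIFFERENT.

Answer: SAME — A ⇓ λ.0, B ⇓ λ.0

Derivation:
Term A:
  start: (λ.0 (λ.0 (λ.λ.λ.1) 1)) (λ.λ.0)
  [1] (λ.λ.0) (λ.0 (λ.λ.λ.1) (λ.λ.0))
  [2] λ.0

Term B:
  start: (λ.(λ.0) (0 (λ.λ.1 0)) (λ.0)) (λ.λ.0)
  [1] (λ.0) ((λ.λ.0) (λ.λ.1 0)) (λ.0)
  [2] (λ.λ.0) (λ.λ.1 0) (λ.0)
  [3] (λ.0) (λ.0)
  [4] λ.0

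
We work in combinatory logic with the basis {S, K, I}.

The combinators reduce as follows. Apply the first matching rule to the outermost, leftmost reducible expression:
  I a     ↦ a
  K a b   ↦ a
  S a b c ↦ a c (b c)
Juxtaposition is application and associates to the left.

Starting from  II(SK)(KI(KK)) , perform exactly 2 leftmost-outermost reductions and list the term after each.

  start: II(SK)(KI(KK))
  [1] I(SK)(KI(KK))
  [2] SK(KI(KK))

Answer: after 2 steps: SK(KI(KK))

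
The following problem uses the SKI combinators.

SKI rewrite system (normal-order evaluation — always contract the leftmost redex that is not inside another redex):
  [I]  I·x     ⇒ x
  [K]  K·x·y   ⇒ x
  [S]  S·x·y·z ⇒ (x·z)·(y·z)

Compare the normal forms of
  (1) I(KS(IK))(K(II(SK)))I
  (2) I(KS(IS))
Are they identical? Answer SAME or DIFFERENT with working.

Term A:
  start: I(KS(IK))(K(II(SK)))I
  [1] KS(IK)(K(II(SK)))I
  [2] S(K(II(SK)))I
  [3] S(K(I(SK)))I
  [4] S(K(SK))I

Term B:
  start: I(KS(IS))
  [1] KS(IS)
  [2] S

Answer: DIFFERENT — A ⇓ S(K(SK))I, B ⇓ S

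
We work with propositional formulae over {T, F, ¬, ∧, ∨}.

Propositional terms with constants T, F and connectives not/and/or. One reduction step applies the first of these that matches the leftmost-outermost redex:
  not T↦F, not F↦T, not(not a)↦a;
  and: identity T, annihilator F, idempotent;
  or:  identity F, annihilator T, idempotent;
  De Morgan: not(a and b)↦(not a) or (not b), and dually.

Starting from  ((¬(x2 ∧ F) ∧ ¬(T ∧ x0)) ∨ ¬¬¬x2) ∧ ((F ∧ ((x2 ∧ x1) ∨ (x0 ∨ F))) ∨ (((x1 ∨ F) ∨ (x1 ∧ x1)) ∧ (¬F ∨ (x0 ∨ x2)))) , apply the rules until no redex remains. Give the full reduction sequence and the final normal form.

Answer: normal form = (¬x0 ∨ ¬x2) ∧ x1  (in 16 steps)

Reduction:
  start: ((¬(x2 ∧ F) ∧ ¬(T ∧ x0)) ∨ ¬¬¬x2) ∧ ((F ∧ ((x2 ∧ x1) ∨ (x0 ∨ F))) ∨ (((x1 ∨ F) ∨ (x1 ∧ x1)) ∧ (¬F ∨ (x0 ∨ x2))))
  →1  (((¬x2 ∨ ¬F) ∧ ¬(T ∧ x0)) ∨ ¬¬¬x2) ∧ ((F ∧ ((x2 ∧ x1) ∨ (x0 ∨ F))) ∨ (((x1 ∨ F) ∨ (x1 ∧ x1)) ∧ (¬F ∨ (x0 ∨ x2))))
  →2  (((¬x2 ∨ T) ∧ ¬(T ∧ x0)) ∨ ¬¬¬x2) ∧ ((F ∧ ((x2 ∧ x1) ∨ (x0 ∨ F))) ∨ (((x1 ∨ F) ∨ (x1 ∧ x1)) ∧ (¬F ∨ (x0 ∨ x2))))
  →3  ((T ∧ ¬(T ∧ x0)) ∨ ¬¬¬x2) ∧ ((F ∧ ((x2 ∧ x1) ∨ (x0 ∨ F))) ∨ (((x1 ∨ F) ∨ (x1 ∧ x1)) ∧ (¬F ∨ (x0 ∨ x2))))
  →4  (¬(T ∧ x0) ∨ ¬¬¬x2) ∧ ((F ∧ ((x2 ∧ x1) ∨ (x0 ∨ F))) ∨ (((x1 ∨ F) ∨ (x1 ∧ x1)) ∧ (¬F ∨ (x0 ∨ x2))))
  →5  ((¬T ∨ ¬x0) ∨ ¬¬¬x2) ∧ ((F ∧ ((x2 ∧ x1) ∨ (x0 ∨ F))) ∨ (((x1 ∨ F) ∨ (x1 ∧ x1)) ∧ (¬F ∨ (x0 ∨ x2))))
  →6  ((F ∨ ¬x0) ∨ ¬¬¬x2) ∧ ((F ∧ ((x2 ∧ x1) ∨ (x0 ∨ F))) ∨ (((x1 ∨ F) ∨ (x1 ∧ x1)) ∧ (¬F ∨ (x0 ∨ x2))))
  →7  (¬x0 ∨ ¬¬¬x2) ∧ ((F ∧ ((x2 ∧ x1) ∨ (x0 ∨ F))) ∨ (((x1 ∨ F) ∨ (x1 ∧ x1)) ∧ (¬F ∨ (x0 ∨ x2))))
  →8  (¬x0 ∨ ¬x2) ∧ ((F ∧ ((x2 ∧ x1) ∨ (x0 ∨ F))) ∨ (((x1 ∨ F) ∨ (x1 ∧ x1)) ∧ (¬F ∨ (x0 ∨ x2))))
  →9  (¬x0 ∨ ¬x2) ∧ (F ∨ (((x1 ∨ F) ∨ (x1 ∧ x1)) ∧ (¬F ∨ (x0 ∨ x2))))
  →10  (¬x0 ∨ ¬x2) ∧ (((x1 ∨ F) ∨ (x1 ∧ x1)) ∧ (¬F ∨ (x0 ∨ x2)))
  →11  (¬x0 ∨ ¬x2) ∧ ((x1 ∨ (x1 ∧ x1)) ∧ (¬F ∨ (x0 ∨ x2)))
  →12  (¬x0 ∨ ¬x2) ∧ ((x1 ∨ x1) ∧ (¬F ∨ (x0 ∨ x2)))
  →13  (¬x0 ∨ ¬x2) ∧ (x1 ∧ (¬F ∨ (x0 ∨ x2)))
  →14  (¬x0 ∨ ¬x2) ∧ (x1 ∧ (T ∨ (x0 ∨ x2)))
  →15  (¬x0 ∨ ¬x2) ∧ (x1 ∧ T)
  →16  (¬x0 ∨ ¬x2) ∧ x1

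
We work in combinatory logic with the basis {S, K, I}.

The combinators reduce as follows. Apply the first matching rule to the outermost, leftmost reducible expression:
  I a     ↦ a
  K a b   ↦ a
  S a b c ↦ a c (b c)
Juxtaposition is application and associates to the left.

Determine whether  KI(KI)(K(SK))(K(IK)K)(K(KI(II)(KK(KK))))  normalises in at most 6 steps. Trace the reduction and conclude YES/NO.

Answer: YES — reaches normal form SK(KK) in 6 ≤ 6 steps

Reduction:
  start: KI(KI)(K(SK))(K(IK)K)(K(KI(II)(KK(KK))))
  step 1: I(K(SK))(K(IK)K)(K(KI(II)(KK(KK))))
  step 2: K(SK)(K(IK)K)(K(KI(II)(KK(KK))))
  step 3: SK(K(KI(II)(KK(KK))))
  step 4: SK(K(I(KK(KK))))
  step 5: SK(K(KK(KK)))
  step 6: SK(KK)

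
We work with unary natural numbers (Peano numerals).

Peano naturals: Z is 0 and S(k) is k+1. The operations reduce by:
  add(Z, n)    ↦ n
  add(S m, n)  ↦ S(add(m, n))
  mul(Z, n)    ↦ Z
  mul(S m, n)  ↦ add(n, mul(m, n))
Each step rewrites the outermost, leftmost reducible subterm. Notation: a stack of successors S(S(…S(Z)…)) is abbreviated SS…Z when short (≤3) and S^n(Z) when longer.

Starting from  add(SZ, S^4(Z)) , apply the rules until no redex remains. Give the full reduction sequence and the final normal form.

Answer: normal form = S^5(Z)  (in 2 steps)

Reduction:
  start: add(SZ, S^4(Z))
  →1  S(add(Z, S^4(Z)))
  →2  S^5(Z)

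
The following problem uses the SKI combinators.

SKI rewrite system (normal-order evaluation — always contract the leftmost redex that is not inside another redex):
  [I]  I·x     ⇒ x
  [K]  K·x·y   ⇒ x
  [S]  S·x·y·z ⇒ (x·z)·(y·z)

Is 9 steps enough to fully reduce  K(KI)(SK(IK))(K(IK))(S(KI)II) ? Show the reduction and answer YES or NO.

Answer: YES — reaches normal form I in 7 ≤ 9 steps

Reduction:
  start: K(KI)(SK(IK))(K(IK))(S(KI)II)
  →1  KI(K(IK))(S(KI)II)
  →2  I(S(KI)II)
  →3  S(KI)II
  →4  KII(II)
  →5  I(II)
  →6  II
  →7  I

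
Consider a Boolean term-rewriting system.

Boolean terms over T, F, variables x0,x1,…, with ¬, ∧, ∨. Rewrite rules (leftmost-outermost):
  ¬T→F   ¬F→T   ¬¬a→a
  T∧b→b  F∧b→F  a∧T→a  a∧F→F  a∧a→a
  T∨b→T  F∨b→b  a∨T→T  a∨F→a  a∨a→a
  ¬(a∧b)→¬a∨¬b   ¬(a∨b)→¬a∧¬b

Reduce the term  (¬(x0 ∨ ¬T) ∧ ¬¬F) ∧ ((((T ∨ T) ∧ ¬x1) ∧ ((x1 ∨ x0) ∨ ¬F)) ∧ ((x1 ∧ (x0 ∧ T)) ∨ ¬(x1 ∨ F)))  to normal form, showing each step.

Answer: normal form = F  (in 6 steps)

Derivation:
  start: (¬(x0 ∨ ¬T) ∧ ¬¬F) ∧ ((((T ∨ T) ∧ ¬x1) ∧ ((x1 ∨ x0) ∨ ¬F)) ∧ ((x1 ∧ (x0 ∧ T)) ∨ ¬(x1 ∨ F)))
  step 1: ((¬x0 ∧ ¬¬T) ∧ ¬¬F) ∧ ((((T ∨ T) ∧ ¬x1) ∧ ((x1 ∨ x0) ∨ ¬F)) ∧ ((x1 ∧ (x0 ∧ T)) ∨ ¬(x1 ∨ F)))
  step 2: ((¬x0 ∧ T) ∧ ¬¬F) ∧ ((((T ∨ T) ∧ ¬x1) ∧ ((x1 ∨ x0) ∨ ¬F)) ∧ ((x1 ∧ (x0 ∧ T)) ∨ ¬(x1 ∨ F)))
  step 3: (¬x0 ∧ ¬¬F) ∧ ((((T ∨ T) ∧ ¬x1) ∧ ((x1 ∨ x0) ∨ ¬F)) ∧ ((x1 ∧ (x0 ∧ T)) ∨ ¬(x1 ∨ F)))
  step 4: (¬x0 ∧ F) ∧ ((((T ∨ T) ∧ ¬x1) ∧ ((x1 ∨ x0) ∨ ¬F)) ∧ ((x1 ∧ (x0 ∧ T)) ∨ ¬(x1 ∨ F)))
  step 5: F ∧ ((((T ∨ T) ∧ ¬x1) ∧ ((x1 ∨ x0) ∨ ¬F)) ∧ ((x1 ∧ (x0 ∧ T)) ∨ ¬(x1 ∨ F)))
  step 6: F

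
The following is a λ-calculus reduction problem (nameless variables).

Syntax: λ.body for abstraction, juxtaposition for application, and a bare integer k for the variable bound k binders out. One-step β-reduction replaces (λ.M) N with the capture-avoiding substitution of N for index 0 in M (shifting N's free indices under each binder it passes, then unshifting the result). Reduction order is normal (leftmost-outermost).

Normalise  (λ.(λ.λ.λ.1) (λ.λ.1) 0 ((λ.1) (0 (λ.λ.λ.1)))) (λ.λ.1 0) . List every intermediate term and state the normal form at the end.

  start: (λ.(λ.λ.λ.1) (λ.λ.1) 0 ((λ.1) (0 (λ.λ.λ.1)))) (λ.λ.1 0)
  →1  (λ.λ.λ.1) (λ.λ.1) (λ.λ.1 0) ((λ.λ.λ.1 0) ((λ.λ.1 0) (λ.λ.λ.1)))
  →2  (λ.λ.1) (λ.λ.1 0) ((λ.λ.λ.1 0) ((λ.λ.1 0) (λ.λ.λ.1)))
  →3  (λ.λ.λ.1 0) ((λ.λ.λ.1 0) ((λ.λ.1 0) (λ.λ.λ.1)))
  →4  λ.λ.1 0

Answer: normal form = λ.λ.1 0  (in 4 steps)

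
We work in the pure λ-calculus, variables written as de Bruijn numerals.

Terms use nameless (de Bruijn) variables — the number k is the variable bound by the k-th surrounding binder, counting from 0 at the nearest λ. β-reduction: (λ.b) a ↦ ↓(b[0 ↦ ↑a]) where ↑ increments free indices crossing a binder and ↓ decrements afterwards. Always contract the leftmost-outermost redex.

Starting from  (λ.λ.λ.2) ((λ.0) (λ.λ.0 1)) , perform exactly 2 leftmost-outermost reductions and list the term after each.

Answer: after 2 steps: λ.λ.λ.λ.0 1

Derivation:
  start: (λ.λ.λ.2) ((λ.0) (λ.λ.0 1))
  [1] λ.λ.(λ.0) (λ.λ.0 1)
  [2] λ.λ.λ.λ.0 1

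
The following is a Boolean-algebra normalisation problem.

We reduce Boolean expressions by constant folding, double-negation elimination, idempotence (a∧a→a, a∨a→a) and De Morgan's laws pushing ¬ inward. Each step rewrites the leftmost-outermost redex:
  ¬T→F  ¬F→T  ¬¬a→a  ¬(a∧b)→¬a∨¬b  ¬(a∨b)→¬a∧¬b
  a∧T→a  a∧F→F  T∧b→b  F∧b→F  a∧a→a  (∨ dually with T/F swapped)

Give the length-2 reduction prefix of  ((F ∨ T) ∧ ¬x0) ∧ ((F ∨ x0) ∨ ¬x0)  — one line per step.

  start: ((F ∨ T) ∧ ¬x0) ∧ ((F ∨ x0) ∨ ¬x0)
  [1] (T ∧ ¬x0) ∧ ((F ∨ x0) ∨ ¬x0)
  [2] ¬x0 ∧ ((F ∨ x0) ∨ ¬x0)

Answer: after 2 steps: ¬x0 ∧ ((F ∨ x0) ∨ ¬x0)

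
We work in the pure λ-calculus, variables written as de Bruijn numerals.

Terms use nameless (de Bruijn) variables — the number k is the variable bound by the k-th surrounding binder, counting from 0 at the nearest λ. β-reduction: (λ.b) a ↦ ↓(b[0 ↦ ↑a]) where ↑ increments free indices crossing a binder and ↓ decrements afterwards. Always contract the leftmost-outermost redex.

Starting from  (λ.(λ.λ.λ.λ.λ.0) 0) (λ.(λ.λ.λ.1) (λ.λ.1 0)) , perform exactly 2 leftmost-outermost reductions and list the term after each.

Answer: after 2 steps: λ.λ.λ.λ.0

Reduction:
  start: (λ.(λ.λ.λ.λ.λ.0) 0) (λ.(λ.λ.λ.1) (λ.λ.1 0))
  [1] (λ.λ.λ.λ.λ.0) (λ.(λ.λ.λ.1) (λ.λ.1 0))
  [2] λ.λ.λ.λ.0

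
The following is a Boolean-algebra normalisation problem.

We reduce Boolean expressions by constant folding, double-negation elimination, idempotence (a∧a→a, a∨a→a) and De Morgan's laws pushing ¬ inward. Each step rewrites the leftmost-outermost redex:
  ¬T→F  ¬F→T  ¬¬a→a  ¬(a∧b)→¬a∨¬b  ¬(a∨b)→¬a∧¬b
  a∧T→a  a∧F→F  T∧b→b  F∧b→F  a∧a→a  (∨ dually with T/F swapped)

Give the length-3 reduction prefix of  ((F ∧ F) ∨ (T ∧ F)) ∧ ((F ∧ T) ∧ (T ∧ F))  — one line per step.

Answer: after 3 steps: F ∧ ((F ∧ T) ∧ (T ∧ F))

Working:
  start: ((F ∧ F) ∨ (T ∧ F)) ∧ ((F ∧ T) ∧ (T ∧ F))
  [1] (F ∨ (T ∧ F)) ∧ ((F ∧ T) ∧ (T ∧ F))
  [2] (T ∧ F) ∧ ((F ∧ T) ∧ (T ∧ F))
  [3] F ∧ ((F ∧ T) ∧ (T ∧ F))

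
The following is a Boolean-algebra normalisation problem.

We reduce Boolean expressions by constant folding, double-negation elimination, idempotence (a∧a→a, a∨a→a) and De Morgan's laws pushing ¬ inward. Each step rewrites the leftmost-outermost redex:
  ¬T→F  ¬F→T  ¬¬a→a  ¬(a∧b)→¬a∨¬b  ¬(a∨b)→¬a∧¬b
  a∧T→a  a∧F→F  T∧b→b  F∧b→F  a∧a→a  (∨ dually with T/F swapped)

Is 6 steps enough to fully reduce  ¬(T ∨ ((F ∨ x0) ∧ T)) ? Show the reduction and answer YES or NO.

Answer: YES — reaches normal form F in 3 ≤ 6 steps

Reduction:
  start: ¬(T ∨ ((F ∨ x0) ∧ T))
  →1  ¬T ∧ ¬((F ∨ x0) ∧ T)
  →2  F ∧ ¬((F ∨ x0) ∧ T)
  →3  F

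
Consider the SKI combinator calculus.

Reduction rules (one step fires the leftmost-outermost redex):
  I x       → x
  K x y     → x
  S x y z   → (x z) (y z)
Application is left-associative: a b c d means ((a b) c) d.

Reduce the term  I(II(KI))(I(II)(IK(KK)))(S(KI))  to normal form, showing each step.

  start: I(II(KI))(I(II)(IK(KK)))(S(KI))
  [1] II(KI)(I(II)(IK(KK)))(S(KI))
  [2] I(KI)(I(II)(IK(KK)))(S(KI))
  [3] KI(I(II)(IK(KK)))(S(KI))
  [4] I(S(KI))
  [5] S(KI)

Answer: normal form = S(KI)  (in 5 steps)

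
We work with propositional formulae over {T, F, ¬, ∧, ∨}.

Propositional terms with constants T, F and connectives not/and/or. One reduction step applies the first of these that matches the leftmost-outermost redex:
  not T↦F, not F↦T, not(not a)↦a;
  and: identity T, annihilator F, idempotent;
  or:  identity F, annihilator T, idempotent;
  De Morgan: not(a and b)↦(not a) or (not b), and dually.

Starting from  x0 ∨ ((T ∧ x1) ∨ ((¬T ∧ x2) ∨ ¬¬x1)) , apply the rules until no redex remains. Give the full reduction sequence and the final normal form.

  start: x0 ∨ ((T ∧ x1) ∨ ((¬T ∧ x2) ∨ ¬¬x1))
  →1  x0 ∨ (x1 ∨ ((¬T ∧ x2) ∨ ¬¬x1))
  →2  x0 ∨ (x1 ∨ ((F ∧ x2) ∨ ¬¬x1))
  →3  x0 ∨ (x1 ∨ (F ∨ ¬¬x1))
  →4  x0 ∨ (x1 ∨ ¬¬x1)
  →5  x0 ∨ (x1 ∨ x1)
  →6  x0 ∨ x1

Answer: normal form = x0 ∨ x1  (in 6 steps)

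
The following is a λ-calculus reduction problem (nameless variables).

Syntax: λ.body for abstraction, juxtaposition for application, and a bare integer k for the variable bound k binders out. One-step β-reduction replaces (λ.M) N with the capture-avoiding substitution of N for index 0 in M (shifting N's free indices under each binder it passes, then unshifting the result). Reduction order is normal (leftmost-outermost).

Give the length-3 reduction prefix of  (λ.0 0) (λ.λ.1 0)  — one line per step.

  start: (λ.0 0) (λ.λ.1 0)
  [1] (λ.λ.1 0) (λ.λ.1 0)
  [2] λ.(λ.λ.1 0) 0
  [3] λ.λ.1 0

Answer: after 3 steps: λ.λ.1 0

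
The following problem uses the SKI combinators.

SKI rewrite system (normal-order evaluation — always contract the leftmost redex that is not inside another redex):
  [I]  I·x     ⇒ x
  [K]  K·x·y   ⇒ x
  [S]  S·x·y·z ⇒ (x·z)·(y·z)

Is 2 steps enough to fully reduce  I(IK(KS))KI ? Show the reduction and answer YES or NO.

  start: I(IK(KS))KI
  step 1: IK(KS)KI
  step 2: K(KS)KI

Answer: NO — after 2 steps the term is K(KS)KI, not yet normal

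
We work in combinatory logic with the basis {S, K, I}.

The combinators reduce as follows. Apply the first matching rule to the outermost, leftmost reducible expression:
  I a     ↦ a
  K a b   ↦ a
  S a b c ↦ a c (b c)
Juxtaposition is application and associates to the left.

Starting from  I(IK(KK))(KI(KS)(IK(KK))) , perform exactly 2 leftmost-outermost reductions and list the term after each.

  start: I(IK(KK))(KI(KS)(IK(KK)))
  →1  IK(KK)(KI(KS)(IK(KK)))
  →2  K(KK)(KI(KS)(IK(KK)))

Answer: after 2 steps: K(KK)(KI(KS)(IK(KK)))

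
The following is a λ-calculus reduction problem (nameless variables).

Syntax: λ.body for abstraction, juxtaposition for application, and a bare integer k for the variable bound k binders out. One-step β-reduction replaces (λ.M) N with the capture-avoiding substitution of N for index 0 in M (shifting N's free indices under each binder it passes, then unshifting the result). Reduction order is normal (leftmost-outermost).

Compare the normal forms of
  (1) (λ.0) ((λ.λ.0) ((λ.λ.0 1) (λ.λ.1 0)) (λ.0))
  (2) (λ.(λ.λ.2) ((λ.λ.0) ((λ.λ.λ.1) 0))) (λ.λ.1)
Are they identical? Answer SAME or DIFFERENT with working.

Term A:
  start: (λ.0) ((λ.λ.0) ((λ.λ.0 1) (λ.λ.1 0)) (λ.0))
  →1  (λ.λ.0) ((λ.λ.0 1) (λ.λ.1 0)) (λ.0)
  →2  (λ.0) (λ.0)
  →3  λ.0

Term B:
  start: (λ.(λ.λ.2) ((λ.λ.0) ((λ.λ.λ.1) 0))) (λ.λ.1)
  →1  (λ.λ.λ.λ.1) ((λ.λ.0) ((λ.λ.λ.1) (λ.λ.1)))
  →2  λ.λ.λ.1

Answer: DIFFERENT — A ⇓ λ.0, B ⇓ λ.λ.λ.1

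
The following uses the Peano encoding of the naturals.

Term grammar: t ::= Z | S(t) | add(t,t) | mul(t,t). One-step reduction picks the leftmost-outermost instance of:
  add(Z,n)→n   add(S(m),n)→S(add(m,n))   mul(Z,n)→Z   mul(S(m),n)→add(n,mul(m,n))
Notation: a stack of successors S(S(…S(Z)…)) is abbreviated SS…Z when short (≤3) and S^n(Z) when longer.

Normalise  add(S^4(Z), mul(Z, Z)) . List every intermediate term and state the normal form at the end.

  start: add(S^4(Z), mul(Z, Z))
  →1  S(add(SSSZ, mul(Z, Z)))
  →2  S(S(add(SSZ, mul(Z, Z))))
  →3  S(S(S(add(SZ, mul(Z, Z)))))
  →4  S(S(S(S(add(Z, mul(Z, Z))))))
  →5  S(S(S(S(mul(Z, Z)))))
  →6  S^4(Z)

Answer: normal form = S^4(Z)  (in 6 steps)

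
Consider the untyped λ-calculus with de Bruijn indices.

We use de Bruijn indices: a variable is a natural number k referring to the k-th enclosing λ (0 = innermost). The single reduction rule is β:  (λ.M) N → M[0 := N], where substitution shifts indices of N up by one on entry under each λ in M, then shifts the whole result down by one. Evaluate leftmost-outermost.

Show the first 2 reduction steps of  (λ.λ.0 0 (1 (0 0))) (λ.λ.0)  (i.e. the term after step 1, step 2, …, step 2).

  start: (λ.λ.0 0 (1 (0 0))) (λ.λ.0)
  →1  λ.0 0 ((λ.λ.0) (0 0))
  →2  λ.0 0 (λ.0)

Answer: after 2 steps: λ.0 0 (λ.0)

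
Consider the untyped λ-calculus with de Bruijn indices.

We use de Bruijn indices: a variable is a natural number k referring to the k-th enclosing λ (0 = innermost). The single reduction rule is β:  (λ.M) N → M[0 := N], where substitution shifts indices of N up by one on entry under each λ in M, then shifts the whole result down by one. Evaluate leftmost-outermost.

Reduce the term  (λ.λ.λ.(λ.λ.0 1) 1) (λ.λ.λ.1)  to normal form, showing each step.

  start: (λ.λ.λ.(λ.λ.0 1) 1) (λ.λ.λ.1)
  →1  λ.λ.(λ.λ.0 1) 1
  →2  λ.λ.λ.0 2

Answer: normal form = λ.λ.λ.0 2  (in 2 steps)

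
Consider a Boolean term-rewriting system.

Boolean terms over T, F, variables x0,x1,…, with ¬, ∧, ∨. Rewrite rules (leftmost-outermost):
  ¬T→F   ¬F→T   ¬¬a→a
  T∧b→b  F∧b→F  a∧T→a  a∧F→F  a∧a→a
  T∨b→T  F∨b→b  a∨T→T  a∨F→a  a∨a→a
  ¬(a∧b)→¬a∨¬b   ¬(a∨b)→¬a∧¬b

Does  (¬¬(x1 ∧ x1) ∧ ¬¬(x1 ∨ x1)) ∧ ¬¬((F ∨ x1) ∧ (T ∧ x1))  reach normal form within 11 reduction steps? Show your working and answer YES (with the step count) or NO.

Answer: YES — reaches normal form x1 in 10 ≤ 11 steps

Reduction:
  start: (¬¬(x1 ∧ x1) ∧ ¬¬(x1 ∨ x1)) ∧ ¬¬((F ∨ x1) ∧ (T ∧ x1))
  [1] ((x1 ∧ x1) ∧ ¬¬(x1 ∨ x1)) ∧ ¬¬((F ∨ x1) ∧ (T ∧ x1))
  [2] (x1 ∧ ¬¬(x1 ∨ x1)) ∧ ¬¬((F ∨ x1) ∧ (T ∧ x1))
  [3] (x1 ∧ (x1 ∨ x1)) ∧ ¬¬((F ∨ x1) ∧ (T ∧ x1))
  [4] (x1 ∧ x1) ∧ ¬¬((F ∨ x1) ∧ (T ∧ x1))
  [5] x1 ∧ ¬¬((F ∨ x1) ∧ (T ∧ x1))
  [6] x1 ∧ ((F ∨ x1) ∧ (T ∧ x1))
  [7] x1 ∧ (x1 ∧ (T ∧ x1))
  [8] x1 ∧ (x1 ∧ x1)
  [9] x1 ∧ x1
  [10] x1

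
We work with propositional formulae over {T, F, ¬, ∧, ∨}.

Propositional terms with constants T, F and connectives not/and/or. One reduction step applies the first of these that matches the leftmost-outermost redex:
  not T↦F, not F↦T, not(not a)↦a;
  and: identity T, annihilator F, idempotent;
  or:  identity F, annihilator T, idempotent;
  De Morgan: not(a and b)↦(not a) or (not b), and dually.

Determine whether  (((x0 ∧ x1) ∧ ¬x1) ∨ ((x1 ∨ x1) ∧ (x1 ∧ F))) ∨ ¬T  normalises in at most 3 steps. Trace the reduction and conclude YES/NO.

  start: (((x0 ∧ x1) ∧ ¬x1) ∨ ((x1 ∨ x1) ∧ (x1 ∧ F))) ∨ ¬T
  →1  (((x0 ∧ x1) ∧ ¬x1) ∨ (x1 ∧ (x1 ∧ F))) ∨ ¬T
  →2  (((x0 ∧ x1) ∧ ¬x1) ∨ (x1 ∧ F)) ∨ ¬T
  →3  (((x0 ∧ x1) ∧ ¬x1) ∨ F) ∨ ¬T

Answer: NO — after 3 steps the term is (((x0 ∧ x1) ∧ ¬x1) ∨ F) ∨ ¬T, not yet normal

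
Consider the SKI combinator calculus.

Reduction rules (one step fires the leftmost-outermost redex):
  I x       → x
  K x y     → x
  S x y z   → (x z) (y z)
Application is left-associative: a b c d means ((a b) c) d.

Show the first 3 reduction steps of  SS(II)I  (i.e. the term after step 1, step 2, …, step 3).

Answer: after 3 steps: SII

Derivation:
  start: SS(II)I
  [1] SI(III)
  [2] SI(II)
  [3] SII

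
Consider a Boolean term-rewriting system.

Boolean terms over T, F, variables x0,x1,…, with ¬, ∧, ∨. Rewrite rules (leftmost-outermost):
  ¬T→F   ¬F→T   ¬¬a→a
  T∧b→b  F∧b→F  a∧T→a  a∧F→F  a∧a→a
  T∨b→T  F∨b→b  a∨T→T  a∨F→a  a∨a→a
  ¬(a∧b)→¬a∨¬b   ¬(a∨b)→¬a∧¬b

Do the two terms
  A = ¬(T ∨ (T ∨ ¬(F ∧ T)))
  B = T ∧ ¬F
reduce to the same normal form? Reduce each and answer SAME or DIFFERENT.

Term A:
  start: ¬(T ∨ (T ∨ ¬(F ∧ T)))
  [1] ¬T ∧ ¬(T ∨ ¬(F ∧ T))
  [2] F ∧ ¬(T ∨ ¬(F ∧ T))
  [3] F

Term B:
  start: T ∧ ¬F
  [1] ¬F
  [2] T

Answer: DIFFERENT — A ⇓ F, B ⇓ T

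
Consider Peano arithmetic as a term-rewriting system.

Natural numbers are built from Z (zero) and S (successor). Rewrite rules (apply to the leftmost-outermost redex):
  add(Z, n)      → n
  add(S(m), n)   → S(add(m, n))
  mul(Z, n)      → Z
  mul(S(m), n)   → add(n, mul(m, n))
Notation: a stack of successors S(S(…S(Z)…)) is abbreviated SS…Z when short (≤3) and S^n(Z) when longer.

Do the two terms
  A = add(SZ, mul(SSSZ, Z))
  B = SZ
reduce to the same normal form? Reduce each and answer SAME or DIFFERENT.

Answer: SAME — A ⇓ SZ, B ⇓ SZ

Reduction:
Term A:
  start: add(SZ, mul(SSSZ, Z))
  step 1: S(add(Z, mul(SSSZ, Z)))
  step 2: S(mul(SSSZ, Z))
  step 3: S(add(Z, mul(SSZ, Z)))
  step 4: S(mul(SSZ, Z))
  step 5: S(add(Z, mul(SZ, Z)))
  step 6: S(mul(SZ, Z))
  step 7: S(add(Z, mul(Z, Z)))
  step 8: S(mul(Z, Z))
  step 9: SZ

Term B:
  start: SZ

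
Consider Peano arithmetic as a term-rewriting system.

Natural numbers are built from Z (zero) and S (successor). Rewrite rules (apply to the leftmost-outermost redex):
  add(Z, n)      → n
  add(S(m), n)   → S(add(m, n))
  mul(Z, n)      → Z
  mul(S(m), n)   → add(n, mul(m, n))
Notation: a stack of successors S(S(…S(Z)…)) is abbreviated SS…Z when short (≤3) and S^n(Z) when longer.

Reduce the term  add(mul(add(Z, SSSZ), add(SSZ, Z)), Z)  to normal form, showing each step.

Answer: normal form = S^6(Z)  (in 30 steps)

Derivation:
  start: add(mul(add(Z, SSSZ), add(SSZ, Z)), Z)
  [1] add(mul(SSSZ, add(SSZ, Z)), Z)
  [2] add(add(add(SSZ, Z), mul(SSZ, add(SSZ, Z))), Z)
  [3] add(add(S(add(SZ, Z)), mul(SSZ, add(SSZ, Z))), Z)
  [4] add(S(add(add(SZ, Z), mul(SSZ, add(SSZ, Z)))), Z)
  [5] S(add(add(add(SZ, Z), mul(SSZ, add(SSZ, Z))), Z))
  [6] S(add(add(S(add(Z, Z)), mul(SSZ, add(SSZ, Z))), Z))
  [7] S(add(S(add(add(Z, Z), mul(SSZ, add(SSZ, Z)))), Z))
  [8] S(S(add(add(add(Z, Z), mul(SSZ, add(SSZ, Z))), Z)))
  [9] S(S(add(add(Z, mul(SSZ, add(SSZ, Z))), Z)))
  [10] S(S(add(mul(SSZ, add(SSZ, Z)), Z)))
  [11] S(S(add(add(add(SSZ, Z), mul(SZ, add(SSZ, Z))), Z)))
  [12] S(S(add(add(S(add(SZ, Z)), mul(SZ, add(SSZ, Z))), Z)))
  [13] S(S(add(S(add(add(SZ, Z), mul(SZ, add(SSZ, Z)))), Z)))
  [14] S(S(S(add(add(add(SZ, Z), mul(SZ, add(SSZ, Z))), Z))))
  [15] S(S(S(add(add(S(add(Z, Z)), mul(SZ, add(SSZ, Z))), Z))))
  [16] S(S(S(add(S(add(add(Z, Z), mul(SZ, add(SSZ, Z)))), Z))))
  [17] S(S(S(S(add(add(add(Z, Z), mul(SZ, add(SSZ, Z))), Z)))))
  [18] S(S(S(S(add(add(Z, mul(SZ, add(SSZ, Z))), Z)))))
  [19] S(S(S(S(add(mul(SZ, add(SSZ, Z)), Z)))))
  [20] S(S(S(S(add(add(add(SSZ, Z), mul(Z, add(SSZ, Z))), Z)))))
  [21] S(S(S(S(add(add(S(add(SZ, Z)), mul(Z, add(SSZ, Z))), Z)))))
  [22] S(S(S(S(add(S(add(add(SZ, Z), mul(Z, add(SSZ, Z)))), Z)))))
  [23] S(S(S(S(S(add(add(add(SZ, Z), mul(Z, add(SSZ, Z))), Z))))))
  [24] S(S(S(S(S(add(add(S(add(Z, Z)), mul(Z, add(SSZ, Z))), Z))))))
  [25] S(S(S(S(S(add(S(add(add(Z, Z), mul(Z, add(SSZ, Z)))), Z))))))
  [26] S(S(S(S(S(S(add(add(add(Z, Z), mul(Z, add(SSZ, Z))), Z)))))))
  [27] S(S(S(S(S(S(add(add(Z, mul(Z, add(SSZ, Z))), Z)))))))
  [28] S(S(S(S(S(S(add(mul(Z, add(SSZ, Z)), Z)))))))
  [29] S(S(S(S(S(S(add(Z, Z)))))))
  [30] S^6(Z)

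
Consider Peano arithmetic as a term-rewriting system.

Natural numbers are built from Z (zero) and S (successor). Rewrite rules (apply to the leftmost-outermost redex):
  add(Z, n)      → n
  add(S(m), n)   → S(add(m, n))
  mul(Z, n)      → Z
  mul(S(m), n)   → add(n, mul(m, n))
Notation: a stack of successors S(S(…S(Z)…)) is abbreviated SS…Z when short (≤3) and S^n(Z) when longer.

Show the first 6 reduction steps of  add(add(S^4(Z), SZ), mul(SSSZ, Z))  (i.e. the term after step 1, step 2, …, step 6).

  start: add(add(S^4(Z), SZ), mul(SSSZ, Z))
  step 1: add(S(add(SSSZ, SZ)), mul(SSSZ, Z))
  step 2: S(add(add(SSSZ, SZ), mul(SSSZ, Z)))
  step 3: S(add(S(add(SSZ, SZ)), mul(SSSZ, Z)))
  step 4: S(S(add(add(SSZ, SZ), mul(SSSZ, Z))))
  step 5: S(S(add(S(add(SZ, SZ)), mul(SSSZ, Z))))
  step 6: S(S(S(add(add(SZ, SZ), mul(SSSZ, Z)))))

Answer: after 6 steps: S(S(S(add(add(SZ, SZ), mul(SSSZ, Z)))))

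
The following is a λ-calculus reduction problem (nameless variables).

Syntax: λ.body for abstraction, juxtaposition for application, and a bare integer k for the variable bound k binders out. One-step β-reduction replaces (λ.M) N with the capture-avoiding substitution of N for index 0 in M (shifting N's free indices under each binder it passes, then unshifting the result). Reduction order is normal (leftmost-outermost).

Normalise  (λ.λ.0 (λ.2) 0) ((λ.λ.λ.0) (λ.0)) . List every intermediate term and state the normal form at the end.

Answer: normal form = λ.0 (λ.λ.λ.0) 0  (in 2 steps)

Reduction:
  start: (λ.λ.0 (λ.2) 0) ((λ.λ.λ.0) (λ.0))
  →1  λ.0 (λ.(λ.λ.λ.0) (λ.0)) 0
  →2  λ.0 (λ.λ.λ.0) 0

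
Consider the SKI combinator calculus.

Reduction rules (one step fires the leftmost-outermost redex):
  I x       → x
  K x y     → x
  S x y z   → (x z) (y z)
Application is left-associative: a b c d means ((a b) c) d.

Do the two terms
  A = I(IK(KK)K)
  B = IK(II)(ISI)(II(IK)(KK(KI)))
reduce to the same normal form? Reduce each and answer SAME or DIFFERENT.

Term A:
  start: I(IK(KK)K)
  step 1: IK(KK)K
  step 2: K(KK)K
  step 3: KK

Term B:
  start: IK(II)(ISI)(II(IK)(KK(KI)))
  step 1: K(II)(ISI)(II(IK)(KK(KI)))
  step 2: II(II(IK)(KK(KI)))
  step 3: I(II(IK)(KK(KI)))
  step 4: II(IK)(KK(KI))
  step 5: I(IK)(KK(KI))
  step 6: IK(KK(KI))
  step 7: K(KK(KI))
  step 8: KK

Answer: SAME — A ⇓ KK, B ⇓ KK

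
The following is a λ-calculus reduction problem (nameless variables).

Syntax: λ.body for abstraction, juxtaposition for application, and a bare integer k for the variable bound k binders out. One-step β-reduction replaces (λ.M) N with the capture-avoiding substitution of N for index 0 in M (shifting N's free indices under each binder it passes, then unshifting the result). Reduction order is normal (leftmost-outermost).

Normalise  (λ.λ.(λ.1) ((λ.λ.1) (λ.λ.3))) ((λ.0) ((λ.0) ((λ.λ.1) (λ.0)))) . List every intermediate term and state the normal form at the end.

  start: (λ.λ.(λ.1) ((λ.λ.1) (λ.λ.3))) ((λ.0) ((λ.0) ((λ.λ.1) (λ.0))))
  →1  λ.(λ.1) ((λ.λ.1) (λ.λ.(λ.0) ((λ.0) ((λ.λ.1) (λ.0)))))
  →2  λ.0

Answer: normal form = λ.0  (in 2 steps)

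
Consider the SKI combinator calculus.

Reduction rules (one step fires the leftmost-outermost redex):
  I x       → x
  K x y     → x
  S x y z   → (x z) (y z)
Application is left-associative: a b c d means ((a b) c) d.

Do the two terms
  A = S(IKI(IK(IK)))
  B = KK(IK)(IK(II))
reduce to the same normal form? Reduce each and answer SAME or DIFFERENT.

Term A:
  start: S(IKI(IK(IK)))
  step 1: S(KI(IK(IK)))
  step 2: SI

Term B:
  start: KK(IK)(IK(II))
  step 1: K(IK(II))
  step 2: K(K(II))
  step 3: K(KI)

Answer: DIFFERENT — A ⇓ SI, B ⇓ K(KI)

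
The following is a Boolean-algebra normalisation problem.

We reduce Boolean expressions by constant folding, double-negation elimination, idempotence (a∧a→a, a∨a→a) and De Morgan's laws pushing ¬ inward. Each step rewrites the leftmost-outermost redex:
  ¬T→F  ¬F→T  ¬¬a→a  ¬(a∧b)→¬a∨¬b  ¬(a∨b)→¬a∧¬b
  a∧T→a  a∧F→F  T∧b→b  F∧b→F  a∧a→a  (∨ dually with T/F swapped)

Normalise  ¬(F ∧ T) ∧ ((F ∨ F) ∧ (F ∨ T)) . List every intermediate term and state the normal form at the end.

Answer: normal form = F  (in 6 steps)

Derivation:
  start: ¬(F ∧ T) ∧ ((F ∨ F) ∧ (F ∨ T))
  step 1: (¬F ∨ ¬T) ∧ ((F ∨ F) ∧ (F ∨ T))
  step 2: (T ∨ ¬T) ∧ ((F ∨ F) ∧ (F ∨ T))
  step 3: T ∧ ((F ∨ F) ∧ (F ∨ T))
  step 4: (F ∨ F) ∧ (F ∨ T)
  step 5: F ∧ (F ∨ T)
  step 6: F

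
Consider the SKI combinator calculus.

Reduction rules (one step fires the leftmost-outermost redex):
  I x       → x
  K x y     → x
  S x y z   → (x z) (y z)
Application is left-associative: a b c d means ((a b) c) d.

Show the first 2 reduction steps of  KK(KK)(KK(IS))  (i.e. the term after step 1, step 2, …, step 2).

  start: KK(KK)(KK(IS))
  step 1: K(KK(IS))
  step 2: KK

Answer: after 2 steps: KK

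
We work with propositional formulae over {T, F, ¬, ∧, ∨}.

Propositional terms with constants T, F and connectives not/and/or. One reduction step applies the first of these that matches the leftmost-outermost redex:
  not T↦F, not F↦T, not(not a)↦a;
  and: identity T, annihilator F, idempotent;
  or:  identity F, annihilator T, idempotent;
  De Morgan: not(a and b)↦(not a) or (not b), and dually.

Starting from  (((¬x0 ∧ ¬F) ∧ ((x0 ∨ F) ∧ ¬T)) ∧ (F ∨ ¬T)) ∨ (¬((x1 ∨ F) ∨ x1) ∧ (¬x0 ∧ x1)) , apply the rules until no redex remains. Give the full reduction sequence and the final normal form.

  start: (((¬x0 ∧ ¬F) ∧ ((x0 ∨ F) ∧ ¬T)) ∧ (F ∨ ¬T)) ∨ (¬((x1 ∨ F) ∨ x1) ∧ (¬x0 ∧ x1))
  step 1: (((¬x0 ∧ T) ∧ ((x0 ∨ F) ∧ ¬T)) ∧ (F ∨ ¬T)) ∨ (¬((x1 ∨ F) ∨ x1) ∧ (¬x0 ∧ x1))
  step 2: ((¬x0 ∧ ((x0 ∨ F) ∧ ¬T)) ∧ (F ∨ ¬T)) ∨ (¬((x1 ∨ F) ∨ x1) ∧ (¬x0 ∧ x1))
  step 3: ((¬x0 ∧ (x0 ∧ ¬T)) ∧ (F ∨ ¬T)) ∨ (¬((x1 ∨ F) ∨ x1) ∧ (¬x0 ∧ x1))
  step 4: ((¬x0 ∧ (x0 ∧ F)) ∧ (F ∨ ¬T)) ∨ (¬((x1 ∨ F) ∨ x1) ∧ (¬x0 ∧ x1))
  step 5: ((¬x0 ∧ F) ∧ (F ∨ ¬T)) ∨ (¬((x1 ∨ F) ∨ x1) ∧ (¬x0 ∧ x1))
  step 6: (F ∧ (F ∨ ¬T)) ∨ (¬((x1 ∨ F) ∨ x1) ∧ (¬x0 ∧ x1))
  step 7: F ∨ (¬((x1 ∨ F) ∨ x1) ∧ (¬x0 ∧ x1))
  step 8: ¬((x1 ∨ F) ∨ x1) ∧ (¬x0 ∧ x1)
  step 9: (¬(x1 ∨ F) ∧ ¬x1) ∧ (¬x0 ∧ x1)
  step 10: ((¬x1 ∧ ¬F) ∧ ¬x1) ∧ (¬x0 ∧ x1)
  step 11: ((¬x1 ∧ T) ∧ ¬x1) ∧ (¬x0 ∧ x1)
  step 12: (¬x1 ∧ ¬x1) ∧ (¬x0 ∧ x1)
  step 13: ¬x1 ∧ (¬x0 ∧ x1)

Answer: normal form = ¬x1 ∧ (¬x0 ∧ x1)  (in 13 steps)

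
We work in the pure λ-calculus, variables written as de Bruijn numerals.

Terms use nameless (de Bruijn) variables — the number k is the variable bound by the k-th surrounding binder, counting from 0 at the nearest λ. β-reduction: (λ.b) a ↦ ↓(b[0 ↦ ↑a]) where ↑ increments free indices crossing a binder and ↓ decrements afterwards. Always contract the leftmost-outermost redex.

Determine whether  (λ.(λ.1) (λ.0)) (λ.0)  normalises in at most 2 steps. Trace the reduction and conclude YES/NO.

  start: (λ.(λ.1) (λ.0)) (λ.0)
  →1  (λ.λ.0) (λ.0)
  →2  λ.0

Answer: YES — reaches normal form λ.0 in 2 ≤ 2 steps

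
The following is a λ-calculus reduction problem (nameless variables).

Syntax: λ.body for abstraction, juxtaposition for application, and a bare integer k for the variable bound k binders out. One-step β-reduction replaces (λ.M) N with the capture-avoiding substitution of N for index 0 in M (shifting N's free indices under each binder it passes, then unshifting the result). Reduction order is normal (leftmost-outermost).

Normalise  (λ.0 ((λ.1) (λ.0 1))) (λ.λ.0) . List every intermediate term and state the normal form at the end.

  start: (λ.0 ((λ.1) (λ.0 1))) (λ.λ.0)
  step 1: (λ.λ.0) ((λ.λ.λ.0) (λ.0 (λ.λ.0)))
  step 2: λ.0

Answer: normal form = λ.0  (in 2 steps)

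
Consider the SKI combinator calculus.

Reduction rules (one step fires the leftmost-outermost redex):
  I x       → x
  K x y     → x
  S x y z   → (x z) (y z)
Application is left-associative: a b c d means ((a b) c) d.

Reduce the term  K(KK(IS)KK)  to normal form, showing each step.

  start: K(KK(IS)KK)
  →1  K(KKK)
  →2  KK

Answer: normal form = KK  (in 2 steps)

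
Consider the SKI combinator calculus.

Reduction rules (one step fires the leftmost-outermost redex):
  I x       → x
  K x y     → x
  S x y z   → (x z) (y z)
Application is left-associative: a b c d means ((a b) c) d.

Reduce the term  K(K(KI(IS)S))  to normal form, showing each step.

  start: K(K(KI(IS)S))
  step 1: K(K(IS))
  step 2: K(KS)

Answer: normal form = K(KS)  (in 2 steps)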